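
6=6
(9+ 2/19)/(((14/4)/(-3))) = -1038/133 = -7.80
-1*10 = -10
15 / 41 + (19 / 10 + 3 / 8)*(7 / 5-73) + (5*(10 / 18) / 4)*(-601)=-10698883 / 18450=-579.89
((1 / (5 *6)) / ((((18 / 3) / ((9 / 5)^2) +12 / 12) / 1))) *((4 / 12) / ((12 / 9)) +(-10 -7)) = -0.20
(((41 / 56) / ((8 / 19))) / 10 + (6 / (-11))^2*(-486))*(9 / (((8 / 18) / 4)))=-6341313501 / 542080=-11698.11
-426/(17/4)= -1704/17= -100.24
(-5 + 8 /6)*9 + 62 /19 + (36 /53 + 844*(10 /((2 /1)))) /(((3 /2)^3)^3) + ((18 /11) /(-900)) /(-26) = 22689933538681 /283437168300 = 80.05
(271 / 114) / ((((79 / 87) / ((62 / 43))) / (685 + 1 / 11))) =1835988144 / 709973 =2586.00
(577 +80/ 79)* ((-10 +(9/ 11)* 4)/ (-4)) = 1689531/ 1738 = 972.11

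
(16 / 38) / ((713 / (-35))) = -280 / 13547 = -0.02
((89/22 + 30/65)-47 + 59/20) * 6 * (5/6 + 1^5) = -113093/260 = -434.97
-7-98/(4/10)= -252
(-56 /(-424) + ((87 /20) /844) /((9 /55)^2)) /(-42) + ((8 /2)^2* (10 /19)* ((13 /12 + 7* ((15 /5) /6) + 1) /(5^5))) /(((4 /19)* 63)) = -836110013 /126815220000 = -0.01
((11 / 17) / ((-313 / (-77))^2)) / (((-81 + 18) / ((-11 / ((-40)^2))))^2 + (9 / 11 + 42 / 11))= 7891499 / 16922272517050353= 0.00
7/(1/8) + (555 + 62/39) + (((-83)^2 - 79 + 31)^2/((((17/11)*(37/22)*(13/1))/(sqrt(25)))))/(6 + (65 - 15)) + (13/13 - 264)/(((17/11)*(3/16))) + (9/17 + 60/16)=14123499319/114478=123373.04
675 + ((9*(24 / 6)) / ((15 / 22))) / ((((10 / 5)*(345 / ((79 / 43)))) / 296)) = 17718271 / 24725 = 716.61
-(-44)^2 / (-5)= 1936 / 5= 387.20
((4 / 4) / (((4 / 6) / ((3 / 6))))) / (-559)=-3 / 2236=-0.00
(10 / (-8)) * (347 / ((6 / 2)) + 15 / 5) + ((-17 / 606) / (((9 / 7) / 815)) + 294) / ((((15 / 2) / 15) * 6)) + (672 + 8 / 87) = 292210657 / 474498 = 615.83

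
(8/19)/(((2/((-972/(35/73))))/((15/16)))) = -53217/133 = -400.13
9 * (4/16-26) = -927/4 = -231.75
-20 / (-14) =10 / 7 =1.43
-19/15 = -1.27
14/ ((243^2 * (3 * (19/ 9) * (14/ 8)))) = 8/ 373977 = 0.00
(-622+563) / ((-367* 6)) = 59 / 2202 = 0.03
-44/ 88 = -1/ 2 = -0.50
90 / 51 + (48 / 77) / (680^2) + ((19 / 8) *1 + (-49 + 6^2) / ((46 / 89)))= -21.01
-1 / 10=-0.10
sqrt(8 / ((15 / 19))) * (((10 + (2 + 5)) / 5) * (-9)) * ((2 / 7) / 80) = -51 * sqrt(570) / 3500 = -0.35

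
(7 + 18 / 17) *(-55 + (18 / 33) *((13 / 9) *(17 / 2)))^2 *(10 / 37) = 3480945320 / 684981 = 5081.81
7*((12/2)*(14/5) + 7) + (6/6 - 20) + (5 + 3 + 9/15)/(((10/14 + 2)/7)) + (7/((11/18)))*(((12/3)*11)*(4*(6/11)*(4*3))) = 13966859/1045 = 13365.42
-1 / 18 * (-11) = 0.61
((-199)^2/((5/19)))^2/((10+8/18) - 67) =-400409364.56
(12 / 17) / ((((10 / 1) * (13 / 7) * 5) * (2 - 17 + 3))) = -7 / 11050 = -0.00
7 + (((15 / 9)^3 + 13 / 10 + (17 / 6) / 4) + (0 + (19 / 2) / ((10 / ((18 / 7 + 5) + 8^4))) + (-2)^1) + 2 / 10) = 5912269 / 1512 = 3910.23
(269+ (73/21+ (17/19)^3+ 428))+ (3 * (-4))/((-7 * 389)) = 39288882431/56031171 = 701.20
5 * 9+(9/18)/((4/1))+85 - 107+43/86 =189/8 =23.62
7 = 7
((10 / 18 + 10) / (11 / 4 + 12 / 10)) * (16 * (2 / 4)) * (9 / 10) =1520 / 79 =19.24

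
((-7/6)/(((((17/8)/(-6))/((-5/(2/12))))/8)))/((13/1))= -60.81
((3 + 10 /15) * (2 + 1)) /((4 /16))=44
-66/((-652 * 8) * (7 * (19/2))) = 33/173432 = 0.00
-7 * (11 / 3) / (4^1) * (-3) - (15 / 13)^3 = 155669 / 8788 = 17.71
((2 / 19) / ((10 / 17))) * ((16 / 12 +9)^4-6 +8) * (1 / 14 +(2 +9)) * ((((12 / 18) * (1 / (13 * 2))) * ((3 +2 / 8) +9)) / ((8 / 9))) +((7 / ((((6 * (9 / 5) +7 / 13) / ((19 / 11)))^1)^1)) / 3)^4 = 44156477504198913493791361 / 5530987006166477389248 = 7983.47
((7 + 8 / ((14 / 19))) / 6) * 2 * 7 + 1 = 128 / 3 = 42.67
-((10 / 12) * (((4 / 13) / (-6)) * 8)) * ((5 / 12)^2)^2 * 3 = 0.03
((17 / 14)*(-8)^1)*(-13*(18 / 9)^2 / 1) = 505.14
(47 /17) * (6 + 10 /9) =3008 /153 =19.66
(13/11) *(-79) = -1027/11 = -93.36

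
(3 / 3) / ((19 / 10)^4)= 10000 / 130321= 0.08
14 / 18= 7 / 9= 0.78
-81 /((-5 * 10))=81 /50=1.62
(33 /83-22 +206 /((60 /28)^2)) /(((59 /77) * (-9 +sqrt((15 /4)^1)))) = -133788116 /37829325-66894058 * sqrt(15) /340463925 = -4.30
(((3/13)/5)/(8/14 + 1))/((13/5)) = 21/1859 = 0.01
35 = 35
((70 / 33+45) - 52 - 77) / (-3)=2702 / 99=27.29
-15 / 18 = -0.83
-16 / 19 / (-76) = 4 / 361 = 0.01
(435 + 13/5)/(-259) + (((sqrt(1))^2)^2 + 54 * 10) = 539.31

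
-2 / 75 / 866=-1 / 32475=-0.00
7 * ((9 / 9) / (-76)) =-7 / 76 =-0.09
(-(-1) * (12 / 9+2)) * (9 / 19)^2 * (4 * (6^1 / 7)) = 6480 / 2527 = 2.56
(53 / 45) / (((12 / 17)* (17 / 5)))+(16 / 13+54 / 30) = 24721 / 7020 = 3.52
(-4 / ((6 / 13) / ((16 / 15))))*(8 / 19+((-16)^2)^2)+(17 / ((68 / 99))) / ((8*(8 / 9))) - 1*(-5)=-44202037009 / 72960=-605839.32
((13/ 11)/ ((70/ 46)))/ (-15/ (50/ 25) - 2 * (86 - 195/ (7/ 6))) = 598/ 119185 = 0.01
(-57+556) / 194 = 499 / 194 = 2.57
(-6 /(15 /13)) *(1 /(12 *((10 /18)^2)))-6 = -1851 /250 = -7.40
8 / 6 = 4 / 3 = 1.33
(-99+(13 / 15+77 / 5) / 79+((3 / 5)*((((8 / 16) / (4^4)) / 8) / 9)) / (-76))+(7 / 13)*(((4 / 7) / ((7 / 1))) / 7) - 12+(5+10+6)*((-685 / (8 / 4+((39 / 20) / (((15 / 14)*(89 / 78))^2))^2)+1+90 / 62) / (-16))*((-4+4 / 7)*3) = -2269753351440023200197879859 / 881297999937717289467904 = -2575.47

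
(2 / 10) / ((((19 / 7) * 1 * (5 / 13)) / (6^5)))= 707616 / 475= 1489.72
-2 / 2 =-1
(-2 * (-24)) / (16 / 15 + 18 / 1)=360 / 143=2.52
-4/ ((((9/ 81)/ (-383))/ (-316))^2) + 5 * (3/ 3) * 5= -4745879677991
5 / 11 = 0.45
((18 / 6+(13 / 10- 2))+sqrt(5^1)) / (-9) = -23 / 90- sqrt(5) / 9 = -0.50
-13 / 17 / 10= -13 / 170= -0.08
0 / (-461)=0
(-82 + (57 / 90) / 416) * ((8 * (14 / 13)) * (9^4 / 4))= -1158752.02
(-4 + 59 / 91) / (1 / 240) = -73200 / 91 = -804.40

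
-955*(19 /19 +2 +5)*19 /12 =-36290 /3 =-12096.67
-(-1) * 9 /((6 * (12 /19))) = 19 /8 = 2.38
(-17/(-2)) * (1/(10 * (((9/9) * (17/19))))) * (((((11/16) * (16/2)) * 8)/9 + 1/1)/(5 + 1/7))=7049/6480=1.09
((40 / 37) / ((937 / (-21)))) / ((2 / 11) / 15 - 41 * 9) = 138600 / 2110752727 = 0.00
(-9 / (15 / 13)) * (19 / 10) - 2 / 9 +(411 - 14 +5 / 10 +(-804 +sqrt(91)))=-94847 / 225 +sqrt(91)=-412.00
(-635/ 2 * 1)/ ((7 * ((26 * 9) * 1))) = -635/ 3276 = -0.19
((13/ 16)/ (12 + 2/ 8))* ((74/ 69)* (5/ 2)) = 0.18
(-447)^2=199809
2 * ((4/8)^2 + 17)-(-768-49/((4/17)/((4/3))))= 6481/6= 1080.17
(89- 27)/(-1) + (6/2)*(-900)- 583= -3345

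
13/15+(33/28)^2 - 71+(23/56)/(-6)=-134873/1960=-68.81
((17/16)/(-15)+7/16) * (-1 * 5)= -11/6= -1.83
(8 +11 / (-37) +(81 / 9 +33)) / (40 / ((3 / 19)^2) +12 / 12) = 16551 / 534613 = 0.03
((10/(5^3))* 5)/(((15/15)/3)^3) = 54/5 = 10.80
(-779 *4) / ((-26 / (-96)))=-11505.23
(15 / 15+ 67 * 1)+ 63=131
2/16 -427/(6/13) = -22201/24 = -925.04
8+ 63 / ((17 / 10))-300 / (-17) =1066 / 17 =62.71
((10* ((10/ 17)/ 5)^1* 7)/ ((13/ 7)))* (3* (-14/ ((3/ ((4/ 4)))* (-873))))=13720/ 192933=0.07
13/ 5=2.60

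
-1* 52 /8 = -13 /2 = -6.50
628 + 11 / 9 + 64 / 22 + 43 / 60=1253039 / 1980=632.85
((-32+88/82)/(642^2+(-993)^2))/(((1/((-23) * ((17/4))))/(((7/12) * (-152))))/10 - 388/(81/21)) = 989097060/4498241846990783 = 0.00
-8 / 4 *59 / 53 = -118 / 53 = -2.23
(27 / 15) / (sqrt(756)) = sqrt(21) / 70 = 0.07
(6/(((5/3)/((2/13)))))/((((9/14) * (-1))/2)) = -112/65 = -1.72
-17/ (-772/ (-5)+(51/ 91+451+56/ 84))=-23205/ 828046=-0.03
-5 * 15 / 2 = -75 / 2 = -37.50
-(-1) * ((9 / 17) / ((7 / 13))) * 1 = 117 / 119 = 0.98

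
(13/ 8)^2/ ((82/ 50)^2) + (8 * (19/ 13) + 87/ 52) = 20065845/ 1398592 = 14.35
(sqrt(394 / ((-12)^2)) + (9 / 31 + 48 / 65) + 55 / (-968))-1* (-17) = sqrt(394) / 12 + 3186789 / 177320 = 19.63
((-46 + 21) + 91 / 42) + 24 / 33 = -1459 / 66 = -22.11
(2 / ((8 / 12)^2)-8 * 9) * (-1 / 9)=7.50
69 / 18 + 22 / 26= 365 / 78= 4.68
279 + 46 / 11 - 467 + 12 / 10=-10044 / 55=-182.62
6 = 6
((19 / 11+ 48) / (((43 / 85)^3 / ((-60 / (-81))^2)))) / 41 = 134370550000 / 26140231953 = 5.14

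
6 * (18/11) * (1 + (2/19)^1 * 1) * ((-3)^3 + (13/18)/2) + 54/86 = -2592288/8987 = -288.45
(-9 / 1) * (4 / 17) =-2.12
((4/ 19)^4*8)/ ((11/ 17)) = 34816/ 1433531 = 0.02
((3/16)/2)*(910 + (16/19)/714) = 3086269/36176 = 85.31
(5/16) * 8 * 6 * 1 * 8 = 120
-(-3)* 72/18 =12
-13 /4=-3.25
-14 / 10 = -7 / 5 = -1.40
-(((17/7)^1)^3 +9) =-8000/343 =-23.32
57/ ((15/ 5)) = 19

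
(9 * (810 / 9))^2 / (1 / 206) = 135156600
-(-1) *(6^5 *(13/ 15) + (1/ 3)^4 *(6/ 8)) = 3639173/ 540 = 6739.21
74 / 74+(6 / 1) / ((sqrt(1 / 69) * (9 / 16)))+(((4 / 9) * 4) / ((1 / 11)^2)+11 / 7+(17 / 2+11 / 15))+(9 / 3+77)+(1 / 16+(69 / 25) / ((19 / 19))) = 32 * sqrt(69) / 3+7805407 / 25200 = 398.34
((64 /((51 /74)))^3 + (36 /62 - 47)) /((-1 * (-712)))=3292847363147 /2927872872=1124.66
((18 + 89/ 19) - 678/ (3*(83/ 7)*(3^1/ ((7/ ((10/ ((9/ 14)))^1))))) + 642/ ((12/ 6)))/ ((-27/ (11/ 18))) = -59122943/ 7664220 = -7.71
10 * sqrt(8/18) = 20/3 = 6.67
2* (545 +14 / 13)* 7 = 99386 / 13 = 7645.08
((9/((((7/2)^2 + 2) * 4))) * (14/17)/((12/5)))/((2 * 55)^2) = 7/1563320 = 0.00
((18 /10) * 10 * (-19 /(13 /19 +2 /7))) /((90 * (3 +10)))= -2527 /8385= -0.30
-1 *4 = -4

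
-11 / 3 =-3.67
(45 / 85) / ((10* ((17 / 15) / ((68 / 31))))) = 54 / 527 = 0.10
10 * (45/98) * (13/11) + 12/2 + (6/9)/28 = 37031/3234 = 11.45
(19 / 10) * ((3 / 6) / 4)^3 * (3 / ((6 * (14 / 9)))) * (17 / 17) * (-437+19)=-35739 / 71680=-0.50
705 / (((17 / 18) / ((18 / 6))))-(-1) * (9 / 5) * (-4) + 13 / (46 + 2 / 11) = 96399059 / 43180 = 2232.49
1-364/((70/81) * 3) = -697/5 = -139.40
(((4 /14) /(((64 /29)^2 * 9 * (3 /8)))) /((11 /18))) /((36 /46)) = 19343 /532224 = 0.04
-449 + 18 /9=-447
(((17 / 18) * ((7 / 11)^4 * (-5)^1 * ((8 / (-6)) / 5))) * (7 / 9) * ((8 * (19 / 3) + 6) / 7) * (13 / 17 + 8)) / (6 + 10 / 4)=14309960 / 10673289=1.34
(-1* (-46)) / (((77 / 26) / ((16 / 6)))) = 9568 / 231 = 41.42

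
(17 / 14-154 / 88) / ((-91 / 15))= 0.09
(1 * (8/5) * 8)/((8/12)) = 96/5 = 19.20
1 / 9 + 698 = 6283 / 9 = 698.11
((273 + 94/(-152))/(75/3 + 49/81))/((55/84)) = 35212401/2167330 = 16.25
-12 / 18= -2 / 3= -0.67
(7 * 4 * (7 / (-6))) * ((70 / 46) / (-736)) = 1715 / 25392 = 0.07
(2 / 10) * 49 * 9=441 / 5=88.20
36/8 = 9/2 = 4.50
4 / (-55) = -4 / 55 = -0.07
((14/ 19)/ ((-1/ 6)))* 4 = -17.68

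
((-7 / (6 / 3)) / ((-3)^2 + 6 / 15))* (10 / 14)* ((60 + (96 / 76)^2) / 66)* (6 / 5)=-55590 / 186637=-0.30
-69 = -69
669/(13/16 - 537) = -10704/8579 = -1.25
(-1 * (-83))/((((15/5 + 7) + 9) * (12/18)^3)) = 2241/152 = 14.74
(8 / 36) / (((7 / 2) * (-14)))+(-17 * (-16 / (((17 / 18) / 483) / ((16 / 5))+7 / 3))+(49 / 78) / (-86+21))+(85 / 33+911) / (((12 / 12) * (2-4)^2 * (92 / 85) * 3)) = 22878886266170167 / 122435097925140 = 186.87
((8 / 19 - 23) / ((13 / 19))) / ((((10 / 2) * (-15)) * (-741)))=-11 / 18525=-0.00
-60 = -60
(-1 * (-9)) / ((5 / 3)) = 5.40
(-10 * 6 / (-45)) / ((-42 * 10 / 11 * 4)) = -11 / 1260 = -0.01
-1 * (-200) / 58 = 100 / 29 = 3.45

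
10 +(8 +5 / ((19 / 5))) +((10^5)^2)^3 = 19000000000000000000000000000367 / 19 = 1000000000000000000000000000000.00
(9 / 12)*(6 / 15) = 3 / 10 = 0.30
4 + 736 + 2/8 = 2961/4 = 740.25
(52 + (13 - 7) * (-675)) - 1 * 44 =-4042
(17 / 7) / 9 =17 / 63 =0.27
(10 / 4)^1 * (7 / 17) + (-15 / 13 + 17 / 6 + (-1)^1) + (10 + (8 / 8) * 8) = 13067 / 663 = 19.71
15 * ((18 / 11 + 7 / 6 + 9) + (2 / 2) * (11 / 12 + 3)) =10375 / 44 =235.80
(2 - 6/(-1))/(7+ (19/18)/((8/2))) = 576/523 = 1.10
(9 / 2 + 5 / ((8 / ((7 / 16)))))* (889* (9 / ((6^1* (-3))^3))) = -543179 / 82944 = -6.55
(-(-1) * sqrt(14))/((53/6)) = 6 * sqrt(14)/53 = 0.42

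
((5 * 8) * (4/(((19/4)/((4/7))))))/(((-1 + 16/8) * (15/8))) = 4096/399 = 10.27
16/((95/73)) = 1168/95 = 12.29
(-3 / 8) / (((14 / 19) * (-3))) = 19 / 112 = 0.17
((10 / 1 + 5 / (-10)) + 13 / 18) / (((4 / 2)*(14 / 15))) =115 / 21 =5.48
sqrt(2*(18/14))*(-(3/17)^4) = -243*sqrt(14)/584647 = -0.00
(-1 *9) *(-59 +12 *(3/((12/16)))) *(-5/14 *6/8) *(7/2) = -1485/16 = -92.81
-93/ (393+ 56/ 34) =-1581/ 6709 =-0.24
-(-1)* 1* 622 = 622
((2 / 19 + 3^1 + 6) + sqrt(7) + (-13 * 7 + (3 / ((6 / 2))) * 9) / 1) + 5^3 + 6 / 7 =sqrt(7) + 7044 / 133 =55.61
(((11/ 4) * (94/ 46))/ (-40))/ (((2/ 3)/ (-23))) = 1551/ 320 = 4.85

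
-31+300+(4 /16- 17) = 1009 /4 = 252.25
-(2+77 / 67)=-211 / 67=-3.15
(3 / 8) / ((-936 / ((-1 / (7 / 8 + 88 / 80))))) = 5 / 24648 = 0.00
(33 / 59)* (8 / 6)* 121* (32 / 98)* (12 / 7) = 1022208 / 20237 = 50.51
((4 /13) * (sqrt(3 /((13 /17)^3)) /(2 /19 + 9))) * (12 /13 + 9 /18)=23902 * sqrt(663) /4941053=0.12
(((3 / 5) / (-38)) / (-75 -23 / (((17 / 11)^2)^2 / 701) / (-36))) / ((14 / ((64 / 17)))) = -8489664 / 7015845095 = -0.00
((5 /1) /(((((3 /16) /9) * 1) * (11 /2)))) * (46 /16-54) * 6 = -13385.45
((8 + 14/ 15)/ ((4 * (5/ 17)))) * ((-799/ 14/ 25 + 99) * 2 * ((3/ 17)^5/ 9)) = 20412153/ 730808750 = 0.03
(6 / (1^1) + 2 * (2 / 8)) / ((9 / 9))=13 / 2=6.50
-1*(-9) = 9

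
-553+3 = -550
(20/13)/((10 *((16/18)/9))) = 81/52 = 1.56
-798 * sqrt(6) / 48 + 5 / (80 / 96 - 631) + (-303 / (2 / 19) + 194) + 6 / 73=-1481872805 / 552026 - 133 * sqrt(6) / 8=-2725.15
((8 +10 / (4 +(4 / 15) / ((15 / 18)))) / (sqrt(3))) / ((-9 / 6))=-557 * sqrt(3) / 243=-3.97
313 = 313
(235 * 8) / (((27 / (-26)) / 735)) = -11975600 / 9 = -1330622.22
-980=-980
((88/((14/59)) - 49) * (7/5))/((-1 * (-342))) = 751/570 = 1.32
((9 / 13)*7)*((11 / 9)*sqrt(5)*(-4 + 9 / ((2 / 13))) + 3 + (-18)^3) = -367227 / 13 + 8393*sqrt(5) / 26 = -27526.41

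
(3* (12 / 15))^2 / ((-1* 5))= -144 / 125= -1.15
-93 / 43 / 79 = -93 / 3397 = -0.03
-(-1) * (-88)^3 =-681472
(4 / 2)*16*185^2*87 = 95282400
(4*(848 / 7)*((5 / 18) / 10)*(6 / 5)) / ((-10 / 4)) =-3392 / 525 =-6.46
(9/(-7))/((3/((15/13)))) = -45/91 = -0.49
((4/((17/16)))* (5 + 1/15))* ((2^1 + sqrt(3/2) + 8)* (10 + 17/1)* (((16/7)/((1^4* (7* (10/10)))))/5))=350208* sqrt(6)/20825 + 1400832/4165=377.53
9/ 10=0.90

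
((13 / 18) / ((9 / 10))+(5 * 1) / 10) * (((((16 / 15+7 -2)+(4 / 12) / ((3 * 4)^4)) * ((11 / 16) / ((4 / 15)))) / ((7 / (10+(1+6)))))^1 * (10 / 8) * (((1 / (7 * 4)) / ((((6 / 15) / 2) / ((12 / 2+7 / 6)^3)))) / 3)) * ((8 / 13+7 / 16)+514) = 15854484411526189329725 / 22718223942156288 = 697875.17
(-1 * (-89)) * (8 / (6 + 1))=712 / 7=101.71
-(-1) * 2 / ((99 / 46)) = 92 / 99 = 0.93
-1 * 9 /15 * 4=-12 /5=-2.40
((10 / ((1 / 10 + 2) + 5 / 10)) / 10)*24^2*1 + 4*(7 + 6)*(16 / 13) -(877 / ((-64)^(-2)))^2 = -167749963739520 / 13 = -12903843364578.46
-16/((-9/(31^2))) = 15376/9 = 1708.44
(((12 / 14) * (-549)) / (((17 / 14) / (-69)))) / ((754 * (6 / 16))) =606096 / 6409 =94.57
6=6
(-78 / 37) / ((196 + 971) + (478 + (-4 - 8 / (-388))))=-7566 / 5889623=-0.00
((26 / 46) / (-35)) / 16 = -0.00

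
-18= -18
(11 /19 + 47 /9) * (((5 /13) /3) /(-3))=-4960 /20007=-0.25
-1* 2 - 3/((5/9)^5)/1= -183397/3125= -58.69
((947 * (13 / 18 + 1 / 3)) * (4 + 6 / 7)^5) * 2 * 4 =3270078336128 / 151263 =21618494.52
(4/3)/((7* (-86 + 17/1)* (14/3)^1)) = -2/3381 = -0.00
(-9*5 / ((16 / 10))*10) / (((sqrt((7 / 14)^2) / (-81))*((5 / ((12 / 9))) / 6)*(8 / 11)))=200475 / 2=100237.50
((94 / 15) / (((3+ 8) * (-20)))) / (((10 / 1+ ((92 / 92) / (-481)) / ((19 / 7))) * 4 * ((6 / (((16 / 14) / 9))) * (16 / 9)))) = -429533 / 50662735200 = -0.00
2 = 2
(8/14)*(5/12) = 5/21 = 0.24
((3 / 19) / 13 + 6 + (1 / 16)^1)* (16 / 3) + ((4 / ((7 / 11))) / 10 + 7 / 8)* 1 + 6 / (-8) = 6878311 / 207480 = 33.15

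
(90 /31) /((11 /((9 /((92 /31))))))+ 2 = 1417 /506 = 2.80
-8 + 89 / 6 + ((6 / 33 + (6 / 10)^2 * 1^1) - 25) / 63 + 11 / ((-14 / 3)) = 23608 / 5775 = 4.09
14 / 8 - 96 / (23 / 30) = -11359 / 92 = -123.47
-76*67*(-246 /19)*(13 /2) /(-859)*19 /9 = -2714036 /2577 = -1053.18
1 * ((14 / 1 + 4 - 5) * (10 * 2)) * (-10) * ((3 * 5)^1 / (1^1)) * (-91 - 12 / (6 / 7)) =4095000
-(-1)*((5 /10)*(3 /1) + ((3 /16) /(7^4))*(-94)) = 28671 /19208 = 1.49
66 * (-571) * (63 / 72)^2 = -923307 / 32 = -28853.34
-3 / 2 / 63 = -1 / 42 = -0.02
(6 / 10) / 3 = 0.20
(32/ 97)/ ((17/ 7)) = 224/ 1649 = 0.14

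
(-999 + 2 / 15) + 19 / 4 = -59647 / 60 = -994.12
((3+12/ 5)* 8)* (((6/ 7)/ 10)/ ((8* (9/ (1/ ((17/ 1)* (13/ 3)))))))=0.00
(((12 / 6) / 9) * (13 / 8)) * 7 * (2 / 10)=91 / 180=0.51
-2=-2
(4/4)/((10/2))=1/5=0.20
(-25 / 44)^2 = 625 / 1936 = 0.32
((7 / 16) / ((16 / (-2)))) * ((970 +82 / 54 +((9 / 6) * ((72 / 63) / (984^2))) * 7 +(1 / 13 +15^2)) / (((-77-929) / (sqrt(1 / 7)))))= 11296454597 * sqrt(7) / 1215633788928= 0.02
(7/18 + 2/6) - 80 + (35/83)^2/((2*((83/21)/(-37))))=-412253237/5146083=-80.11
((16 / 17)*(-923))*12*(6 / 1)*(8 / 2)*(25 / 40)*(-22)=58481280 / 17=3440075.29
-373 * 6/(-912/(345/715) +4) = 8579/7230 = 1.19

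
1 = 1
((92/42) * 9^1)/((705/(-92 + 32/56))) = -2.56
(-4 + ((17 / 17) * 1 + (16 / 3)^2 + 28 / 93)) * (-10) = -71830 / 279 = -257.46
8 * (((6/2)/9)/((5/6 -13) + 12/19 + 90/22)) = -3344/9335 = -0.36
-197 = -197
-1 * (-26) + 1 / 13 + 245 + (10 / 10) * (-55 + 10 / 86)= 120852 / 559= 216.19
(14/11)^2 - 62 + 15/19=-136999/2299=-59.59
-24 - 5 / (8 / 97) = -677 / 8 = -84.62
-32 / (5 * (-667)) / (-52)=-8 / 43355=-0.00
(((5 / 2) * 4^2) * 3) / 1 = 120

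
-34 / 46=-0.74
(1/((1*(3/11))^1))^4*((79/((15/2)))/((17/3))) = 2313278/6885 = 335.99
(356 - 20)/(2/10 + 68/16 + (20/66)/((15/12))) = 71.60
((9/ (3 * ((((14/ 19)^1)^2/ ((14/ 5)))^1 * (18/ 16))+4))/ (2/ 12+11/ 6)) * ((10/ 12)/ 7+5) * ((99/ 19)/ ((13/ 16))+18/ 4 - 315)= -1840933845/ 1223222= -1504.99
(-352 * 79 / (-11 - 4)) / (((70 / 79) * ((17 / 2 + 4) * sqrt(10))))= 1098416 * sqrt(10) / 65625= 52.93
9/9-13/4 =-9/4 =-2.25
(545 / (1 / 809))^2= 194397219025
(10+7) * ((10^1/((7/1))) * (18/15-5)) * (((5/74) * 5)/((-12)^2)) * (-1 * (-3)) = -8075/12432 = -0.65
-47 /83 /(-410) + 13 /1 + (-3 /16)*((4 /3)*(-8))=510497 /34030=15.00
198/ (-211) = -198/ 211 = -0.94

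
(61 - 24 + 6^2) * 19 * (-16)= -22192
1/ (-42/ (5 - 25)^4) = -80000/ 21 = -3809.52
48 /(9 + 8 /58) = 1392 /265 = 5.25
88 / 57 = 1.54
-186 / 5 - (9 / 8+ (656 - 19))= -27013 / 40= -675.32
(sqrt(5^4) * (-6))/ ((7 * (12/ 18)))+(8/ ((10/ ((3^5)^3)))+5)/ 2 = 401767321/ 70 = 5739533.16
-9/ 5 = -1.80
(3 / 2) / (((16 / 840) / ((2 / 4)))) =39.38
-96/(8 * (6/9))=-18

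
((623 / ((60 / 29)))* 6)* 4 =36134 / 5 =7226.80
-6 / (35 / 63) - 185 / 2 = -1033 / 10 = -103.30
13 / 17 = 0.76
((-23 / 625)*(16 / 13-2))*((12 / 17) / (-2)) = -276 / 27625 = -0.01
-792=-792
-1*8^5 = -32768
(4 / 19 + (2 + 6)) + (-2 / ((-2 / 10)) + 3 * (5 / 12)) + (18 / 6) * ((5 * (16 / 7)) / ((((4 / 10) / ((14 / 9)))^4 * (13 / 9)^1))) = 1308072161 / 240084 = 5448.39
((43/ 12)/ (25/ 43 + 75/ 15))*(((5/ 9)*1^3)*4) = 1849/ 1296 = 1.43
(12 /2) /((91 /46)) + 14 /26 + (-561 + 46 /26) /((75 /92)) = -931501 /1365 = -682.42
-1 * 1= -1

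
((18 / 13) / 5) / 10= 9 / 325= 0.03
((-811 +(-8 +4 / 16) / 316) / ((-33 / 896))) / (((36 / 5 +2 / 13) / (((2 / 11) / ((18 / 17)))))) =31717676900 / 61684227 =514.19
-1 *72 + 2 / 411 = -29590 / 411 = -72.00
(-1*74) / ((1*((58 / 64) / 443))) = -1049024 / 29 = -36173.24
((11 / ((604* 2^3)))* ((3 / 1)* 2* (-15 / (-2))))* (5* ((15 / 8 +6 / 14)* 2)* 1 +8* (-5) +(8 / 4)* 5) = -0.71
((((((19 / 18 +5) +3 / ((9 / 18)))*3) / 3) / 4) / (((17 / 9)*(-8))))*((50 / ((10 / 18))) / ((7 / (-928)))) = 40455 / 17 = 2379.71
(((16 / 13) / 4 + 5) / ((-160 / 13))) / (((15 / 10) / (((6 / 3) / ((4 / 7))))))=-161 / 160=-1.01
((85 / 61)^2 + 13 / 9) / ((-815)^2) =113398 / 22244231025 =0.00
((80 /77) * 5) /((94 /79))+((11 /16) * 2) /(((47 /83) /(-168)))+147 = -928528 /3619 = -256.57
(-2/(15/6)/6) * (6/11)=-4/55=-0.07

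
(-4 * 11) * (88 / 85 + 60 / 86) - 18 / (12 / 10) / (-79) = -21962159 / 288745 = -76.06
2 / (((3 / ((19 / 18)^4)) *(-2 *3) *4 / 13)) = -1694173 / 3779136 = -0.45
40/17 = 2.35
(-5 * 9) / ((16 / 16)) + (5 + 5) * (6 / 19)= -795 / 19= -41.84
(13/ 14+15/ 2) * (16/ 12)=236/ 21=11.24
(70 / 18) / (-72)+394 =255277 / 648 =393.95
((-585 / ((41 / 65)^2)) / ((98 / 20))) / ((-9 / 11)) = 30208750 / 82369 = 366.75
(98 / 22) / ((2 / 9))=441 / 22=20.05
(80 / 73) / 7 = 80 / 511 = 0.16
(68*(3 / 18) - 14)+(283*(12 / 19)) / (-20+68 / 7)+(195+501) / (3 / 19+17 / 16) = 23272841 / 42294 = 550.26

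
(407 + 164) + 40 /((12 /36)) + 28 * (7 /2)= 789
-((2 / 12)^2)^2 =-1 / 1296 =-0.00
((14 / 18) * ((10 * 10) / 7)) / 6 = 50 / 27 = 1.85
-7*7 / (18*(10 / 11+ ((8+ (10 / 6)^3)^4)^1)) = -31827411 / 297478589962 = -0.00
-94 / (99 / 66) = -188 / 3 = -62.67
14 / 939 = 0.01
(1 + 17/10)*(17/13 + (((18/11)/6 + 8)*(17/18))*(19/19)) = 70431/2860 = 24.63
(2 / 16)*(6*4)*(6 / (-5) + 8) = 102 / 5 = 20.40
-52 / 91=-4 / 7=-0.57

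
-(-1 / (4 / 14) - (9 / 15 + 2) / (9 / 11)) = 601 / 90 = 6.68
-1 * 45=-45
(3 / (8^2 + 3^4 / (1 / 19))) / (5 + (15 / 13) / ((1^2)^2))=39 / 128240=0.00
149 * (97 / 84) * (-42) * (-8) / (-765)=-57812 / 765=-75.57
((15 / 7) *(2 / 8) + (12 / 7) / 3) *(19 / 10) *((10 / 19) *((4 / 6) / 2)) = 31 / 84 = 0.37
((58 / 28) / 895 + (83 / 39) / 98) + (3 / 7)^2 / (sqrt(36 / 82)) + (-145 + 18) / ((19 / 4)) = -868074341 / 32496555 + 3 *sqrt(82) / 98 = -26.44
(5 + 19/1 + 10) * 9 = 306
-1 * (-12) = 12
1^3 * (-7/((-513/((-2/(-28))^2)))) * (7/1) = 1/2052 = 0.00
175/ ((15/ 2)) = 70/ 3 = 23.33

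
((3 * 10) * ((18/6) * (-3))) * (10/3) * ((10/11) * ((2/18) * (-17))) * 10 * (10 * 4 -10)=5100000/11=463636.36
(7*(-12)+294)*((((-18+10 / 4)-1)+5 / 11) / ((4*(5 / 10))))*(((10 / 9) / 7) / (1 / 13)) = -3476.52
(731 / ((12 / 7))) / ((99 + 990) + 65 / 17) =12427 / 31848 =0.39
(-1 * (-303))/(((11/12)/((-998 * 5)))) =-18143640/11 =-1649421.82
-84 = -84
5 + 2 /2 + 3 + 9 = 18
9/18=1/2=0.50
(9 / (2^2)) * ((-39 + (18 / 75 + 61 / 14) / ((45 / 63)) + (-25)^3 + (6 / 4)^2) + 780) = -66938913 / 2000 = -33469.46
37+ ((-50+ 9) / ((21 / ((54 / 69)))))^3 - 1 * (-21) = 227163362 / 4173281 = 54.43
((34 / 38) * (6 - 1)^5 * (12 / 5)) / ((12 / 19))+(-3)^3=10598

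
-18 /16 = -9 /8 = -1.12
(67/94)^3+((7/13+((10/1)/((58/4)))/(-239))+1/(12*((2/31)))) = 245770549435/112257165228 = 2.19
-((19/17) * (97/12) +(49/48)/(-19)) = -139235/15504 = -8.98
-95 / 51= -1.86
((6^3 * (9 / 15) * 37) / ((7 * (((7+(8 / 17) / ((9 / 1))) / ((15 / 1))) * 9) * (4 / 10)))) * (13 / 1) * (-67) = -204814980 / 581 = -352521.48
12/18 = 2/3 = 0.67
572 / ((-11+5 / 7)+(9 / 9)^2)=-308 / 5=-61.60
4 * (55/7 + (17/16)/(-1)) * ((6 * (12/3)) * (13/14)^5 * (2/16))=847661919/15059072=56.29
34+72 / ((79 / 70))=7726 / 79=97.80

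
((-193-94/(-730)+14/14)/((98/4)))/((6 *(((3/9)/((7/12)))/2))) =-70033/15330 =-4.57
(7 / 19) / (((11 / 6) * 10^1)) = 21 / 1045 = 0.02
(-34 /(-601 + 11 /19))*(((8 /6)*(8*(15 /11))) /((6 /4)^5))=206720 /1905849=0.11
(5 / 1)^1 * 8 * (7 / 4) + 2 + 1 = 73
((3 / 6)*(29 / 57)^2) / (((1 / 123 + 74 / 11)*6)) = 379291 / 118432548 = 0.00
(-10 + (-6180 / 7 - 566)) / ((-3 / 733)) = 356447.43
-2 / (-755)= 2 / 755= 0.00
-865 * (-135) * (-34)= -3970350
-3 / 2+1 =-1 / 2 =-0.50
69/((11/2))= 12.55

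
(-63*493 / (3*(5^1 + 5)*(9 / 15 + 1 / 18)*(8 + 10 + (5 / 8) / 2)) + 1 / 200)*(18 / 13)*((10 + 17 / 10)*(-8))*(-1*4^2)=-386401250448 / 2160875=-178817.03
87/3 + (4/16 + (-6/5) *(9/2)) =477/20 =23.85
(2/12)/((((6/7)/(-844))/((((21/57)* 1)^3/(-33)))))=506611/2037123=0.25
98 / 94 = 49 / 47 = 1.04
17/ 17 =1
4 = 4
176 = 176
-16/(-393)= 16/393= 0.04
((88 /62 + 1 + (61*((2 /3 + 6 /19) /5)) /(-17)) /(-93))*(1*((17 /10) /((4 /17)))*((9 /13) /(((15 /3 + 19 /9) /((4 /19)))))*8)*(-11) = 433337157 /1803989200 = 0.24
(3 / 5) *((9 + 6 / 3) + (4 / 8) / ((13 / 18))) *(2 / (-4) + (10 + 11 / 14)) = 32832 / 455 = 72.16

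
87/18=29/6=4.83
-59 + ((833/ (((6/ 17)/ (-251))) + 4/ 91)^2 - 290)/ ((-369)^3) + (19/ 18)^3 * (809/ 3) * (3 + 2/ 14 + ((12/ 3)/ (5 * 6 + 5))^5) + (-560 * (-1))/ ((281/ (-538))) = -8029441594085252987879524/ 1127859116196566446875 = -7119.19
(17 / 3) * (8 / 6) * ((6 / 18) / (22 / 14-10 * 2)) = -476 / 3483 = -0.14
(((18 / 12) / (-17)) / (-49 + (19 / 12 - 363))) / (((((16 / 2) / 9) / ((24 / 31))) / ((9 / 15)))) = 1458 / 12977375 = 0.00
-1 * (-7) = 7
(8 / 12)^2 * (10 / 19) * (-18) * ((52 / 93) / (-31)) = 0.08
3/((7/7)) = 3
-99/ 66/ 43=-3/ 86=-0.03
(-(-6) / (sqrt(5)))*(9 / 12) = 9*sqrt(5) / 10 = 2.01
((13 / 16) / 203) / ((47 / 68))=221 / 38164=0.01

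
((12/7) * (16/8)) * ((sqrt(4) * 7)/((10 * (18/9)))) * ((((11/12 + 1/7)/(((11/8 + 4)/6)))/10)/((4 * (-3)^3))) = -178/67725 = -0.00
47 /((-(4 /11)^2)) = -5687 /16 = -355.44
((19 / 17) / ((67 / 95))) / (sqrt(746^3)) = 1805 * sqrt(746) / 633871724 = 0.00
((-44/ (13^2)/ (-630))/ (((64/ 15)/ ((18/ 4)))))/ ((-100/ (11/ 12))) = -121/ 30284800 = -0.00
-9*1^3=-9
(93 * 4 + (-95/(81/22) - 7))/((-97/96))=-879200/2619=-335.70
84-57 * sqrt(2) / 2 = 43.69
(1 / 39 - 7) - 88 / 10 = -3076 / 195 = -15.77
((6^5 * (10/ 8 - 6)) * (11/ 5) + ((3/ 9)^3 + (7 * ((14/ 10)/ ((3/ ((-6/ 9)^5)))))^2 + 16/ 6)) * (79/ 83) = -85286297223899/ 1102740075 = -77340.34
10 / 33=0.30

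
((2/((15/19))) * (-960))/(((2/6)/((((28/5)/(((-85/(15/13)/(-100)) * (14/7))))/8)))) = -766080/221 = -3466.43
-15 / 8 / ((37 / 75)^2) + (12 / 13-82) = -12640283 / 142376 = -88.78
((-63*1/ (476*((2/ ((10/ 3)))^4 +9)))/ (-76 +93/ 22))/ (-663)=-0.00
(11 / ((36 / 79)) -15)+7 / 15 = 1729 / 180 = 9.61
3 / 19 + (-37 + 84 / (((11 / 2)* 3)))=-6636 / 209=-31.75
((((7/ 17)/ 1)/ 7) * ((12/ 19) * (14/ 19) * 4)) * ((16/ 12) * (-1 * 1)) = -896/ 6137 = -0.15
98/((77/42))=588/11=53.45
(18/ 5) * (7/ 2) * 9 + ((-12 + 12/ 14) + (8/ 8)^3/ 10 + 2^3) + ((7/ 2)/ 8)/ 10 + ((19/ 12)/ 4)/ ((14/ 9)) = 61967/ 560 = 110.66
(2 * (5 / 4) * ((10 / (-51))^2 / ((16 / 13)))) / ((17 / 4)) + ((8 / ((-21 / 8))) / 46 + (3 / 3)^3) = 13556203 / 14237874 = 0.95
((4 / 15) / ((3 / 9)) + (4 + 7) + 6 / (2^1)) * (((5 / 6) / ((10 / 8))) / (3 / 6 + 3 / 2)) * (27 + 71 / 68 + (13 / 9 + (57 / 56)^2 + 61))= 1624826621 / 3598560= 451.52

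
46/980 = 23/490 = 0.05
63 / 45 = 7 / 5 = 1.40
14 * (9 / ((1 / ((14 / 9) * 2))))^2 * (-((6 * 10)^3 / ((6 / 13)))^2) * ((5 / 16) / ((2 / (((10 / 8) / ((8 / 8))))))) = -469532700000000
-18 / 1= -18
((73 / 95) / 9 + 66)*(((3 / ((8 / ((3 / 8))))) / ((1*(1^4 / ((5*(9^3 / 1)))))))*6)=123572061 / 608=203243.52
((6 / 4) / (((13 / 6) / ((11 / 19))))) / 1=99 / 247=0.40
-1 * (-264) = 264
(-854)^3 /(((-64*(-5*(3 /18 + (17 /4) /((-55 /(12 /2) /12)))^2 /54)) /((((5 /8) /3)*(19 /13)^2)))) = -6886542385644075 /4288491272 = -1605819.38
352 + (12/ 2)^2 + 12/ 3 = 392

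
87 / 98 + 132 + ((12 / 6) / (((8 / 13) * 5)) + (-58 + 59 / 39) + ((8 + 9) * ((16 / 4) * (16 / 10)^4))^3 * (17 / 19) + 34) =2807868668478720688871 / 35458007812500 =79188562.52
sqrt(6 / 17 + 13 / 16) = sqrt(5389) / 68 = 1.08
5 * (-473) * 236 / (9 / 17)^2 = -161302460 / 81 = -1991388.40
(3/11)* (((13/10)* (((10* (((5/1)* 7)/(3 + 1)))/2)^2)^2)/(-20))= -1463109375/22528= -64946.26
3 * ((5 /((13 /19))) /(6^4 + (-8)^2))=57 /3536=0.02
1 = 1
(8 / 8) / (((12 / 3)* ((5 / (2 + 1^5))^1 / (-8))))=-6 / 5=-1.20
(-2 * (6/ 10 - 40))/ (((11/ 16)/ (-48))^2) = 232390656/ 605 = 384116.79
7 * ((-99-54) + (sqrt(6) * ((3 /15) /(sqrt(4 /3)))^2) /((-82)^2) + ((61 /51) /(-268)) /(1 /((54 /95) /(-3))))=-1070.99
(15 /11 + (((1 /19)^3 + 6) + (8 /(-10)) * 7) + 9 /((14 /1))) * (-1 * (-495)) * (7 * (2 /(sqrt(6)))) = 38131491 * sqrt(6) /13718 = 6808.77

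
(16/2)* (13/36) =26/9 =2.89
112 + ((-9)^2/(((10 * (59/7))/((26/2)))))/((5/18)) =231539/1475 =156.98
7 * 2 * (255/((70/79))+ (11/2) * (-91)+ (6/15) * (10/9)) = -26746/9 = -2971.78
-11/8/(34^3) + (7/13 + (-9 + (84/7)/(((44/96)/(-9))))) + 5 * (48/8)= -9626651685/44963776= -214.10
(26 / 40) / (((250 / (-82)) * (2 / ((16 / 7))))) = -0.24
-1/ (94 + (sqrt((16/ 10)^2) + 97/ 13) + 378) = -65/ 31269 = -0.00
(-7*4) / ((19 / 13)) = -364 / 19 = -19.16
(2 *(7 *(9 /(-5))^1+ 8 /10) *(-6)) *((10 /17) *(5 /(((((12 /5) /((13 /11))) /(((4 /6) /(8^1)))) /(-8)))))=-136.72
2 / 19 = 0.11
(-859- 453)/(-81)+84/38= 28330/1539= 18.41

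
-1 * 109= -109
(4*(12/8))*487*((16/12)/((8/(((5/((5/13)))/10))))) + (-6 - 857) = -2299/10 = -229.90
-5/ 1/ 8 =-5/ 8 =-0.62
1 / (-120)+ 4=479 / 120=3.99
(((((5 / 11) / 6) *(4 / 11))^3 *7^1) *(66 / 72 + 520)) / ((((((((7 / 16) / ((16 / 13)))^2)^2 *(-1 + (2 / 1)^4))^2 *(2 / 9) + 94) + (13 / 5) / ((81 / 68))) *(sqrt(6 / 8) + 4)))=8071741804333088500613120000 / 38831599696424450539104313670497 -1008967725541636062576640000 *sqrt(3) / 38831599696424450539104313670497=0.00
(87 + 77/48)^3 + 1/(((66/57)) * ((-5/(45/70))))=29617391648837/42577920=695604.47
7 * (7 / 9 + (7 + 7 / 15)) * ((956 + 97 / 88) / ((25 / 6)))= 2916431 / 220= 13256.50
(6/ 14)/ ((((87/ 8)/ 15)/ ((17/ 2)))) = 1020/ 203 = 5.02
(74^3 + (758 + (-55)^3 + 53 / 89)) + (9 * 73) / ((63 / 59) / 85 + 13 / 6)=1400108661118 / 5835997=239909.08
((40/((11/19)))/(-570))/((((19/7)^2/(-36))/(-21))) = -49392/3971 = -12.44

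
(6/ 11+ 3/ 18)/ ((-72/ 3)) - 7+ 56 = 77569/ 1584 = 48.97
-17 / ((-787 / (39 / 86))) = 663 / 67682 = 0.01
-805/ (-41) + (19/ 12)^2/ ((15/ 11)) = 1901611/ 88560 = 21.47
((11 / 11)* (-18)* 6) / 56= -27 / 14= -1.93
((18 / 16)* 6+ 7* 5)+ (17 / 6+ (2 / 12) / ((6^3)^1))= 44.58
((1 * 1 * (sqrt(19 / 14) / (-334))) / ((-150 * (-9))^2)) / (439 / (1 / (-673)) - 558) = sqrt(266) / 2522557570050000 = 0.00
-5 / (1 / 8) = -40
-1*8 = -8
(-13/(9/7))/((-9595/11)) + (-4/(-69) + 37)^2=20911676228/15227265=1373.30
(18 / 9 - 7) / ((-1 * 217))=5 / 217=0.02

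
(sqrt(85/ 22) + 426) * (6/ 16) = 3 * sqrt(1870)/ 176 + 639/ 4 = 160.49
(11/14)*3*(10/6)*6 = 165/7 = 23.57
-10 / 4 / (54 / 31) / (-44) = 155 / 4752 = 0.03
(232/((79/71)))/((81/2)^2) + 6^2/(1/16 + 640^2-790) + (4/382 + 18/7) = 1754276834433916/647548133630769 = 2.71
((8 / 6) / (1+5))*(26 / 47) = 52 / 423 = 0.12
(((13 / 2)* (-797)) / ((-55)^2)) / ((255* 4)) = -10361 / 6171000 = -0.00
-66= -66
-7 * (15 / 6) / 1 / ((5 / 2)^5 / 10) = -224 / 125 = -1.79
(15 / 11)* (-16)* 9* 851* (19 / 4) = -8731260 / 11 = -793750.91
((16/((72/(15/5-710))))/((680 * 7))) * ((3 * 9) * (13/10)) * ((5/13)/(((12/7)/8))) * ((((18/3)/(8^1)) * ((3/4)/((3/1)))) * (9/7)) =-2727/5440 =-0.50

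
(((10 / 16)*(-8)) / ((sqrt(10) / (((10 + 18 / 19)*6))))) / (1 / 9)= -5616*sqrt(10) / 19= -934.70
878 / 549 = 1.60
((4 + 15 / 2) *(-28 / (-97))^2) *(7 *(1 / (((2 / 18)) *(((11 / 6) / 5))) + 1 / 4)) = 166.32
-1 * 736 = -736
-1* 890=-890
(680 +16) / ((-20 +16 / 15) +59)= 10440 / 601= 17.37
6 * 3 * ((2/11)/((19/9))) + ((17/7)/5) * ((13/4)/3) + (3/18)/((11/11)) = 65633/29260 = 2.24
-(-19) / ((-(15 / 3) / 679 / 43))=-554743 / 5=-110948.60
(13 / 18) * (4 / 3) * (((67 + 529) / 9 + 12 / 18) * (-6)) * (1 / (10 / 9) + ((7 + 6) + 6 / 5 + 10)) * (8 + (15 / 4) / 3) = -36340031 / 405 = -89728.47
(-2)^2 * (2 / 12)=2 / 3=0.67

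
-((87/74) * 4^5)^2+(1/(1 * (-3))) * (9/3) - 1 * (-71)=-1984072106/1369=-1449285.69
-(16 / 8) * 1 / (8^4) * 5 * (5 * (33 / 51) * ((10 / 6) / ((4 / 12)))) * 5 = -0.20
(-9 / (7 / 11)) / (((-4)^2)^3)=-99 / 28672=-0.00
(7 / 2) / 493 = 7 / 986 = 0.01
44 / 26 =22 / 13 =1.69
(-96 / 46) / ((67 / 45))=-2160 / 1541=-1.40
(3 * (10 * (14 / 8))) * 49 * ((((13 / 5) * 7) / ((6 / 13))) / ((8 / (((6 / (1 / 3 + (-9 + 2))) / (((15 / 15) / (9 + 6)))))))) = -10955763 / 64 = -171183.80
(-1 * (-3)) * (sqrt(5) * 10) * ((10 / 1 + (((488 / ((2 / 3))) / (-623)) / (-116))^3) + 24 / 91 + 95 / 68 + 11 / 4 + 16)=1189048178073377595 * sqrt(5) / 1303318042194623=2040.02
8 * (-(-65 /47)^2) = -33800 /2209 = -15.30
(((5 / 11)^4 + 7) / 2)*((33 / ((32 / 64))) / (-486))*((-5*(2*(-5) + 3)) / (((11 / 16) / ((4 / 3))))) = -115485440 / 3557763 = -32.46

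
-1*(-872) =872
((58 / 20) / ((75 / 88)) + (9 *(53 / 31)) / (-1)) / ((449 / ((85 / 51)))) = -139319 / 3131775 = -0.04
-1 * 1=-1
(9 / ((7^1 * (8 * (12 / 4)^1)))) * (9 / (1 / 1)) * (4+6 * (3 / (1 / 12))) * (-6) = -4455 / 7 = -636.43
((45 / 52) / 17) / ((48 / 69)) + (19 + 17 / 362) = 48948775 / 2560064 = 19.12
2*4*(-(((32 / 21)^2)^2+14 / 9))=-10808816 / 194481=-55.58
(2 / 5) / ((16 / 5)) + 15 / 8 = 2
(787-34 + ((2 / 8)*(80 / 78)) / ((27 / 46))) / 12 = 793369 / 12636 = 62.79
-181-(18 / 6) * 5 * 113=-1876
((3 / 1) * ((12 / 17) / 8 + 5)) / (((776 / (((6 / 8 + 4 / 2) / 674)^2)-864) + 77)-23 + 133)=20933 / 63922367522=0.00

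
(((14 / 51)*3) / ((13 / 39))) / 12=7 / 34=0.21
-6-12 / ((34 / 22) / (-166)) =21810 / 17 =1282.94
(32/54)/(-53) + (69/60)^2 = 750599/572400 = 1.31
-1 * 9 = -9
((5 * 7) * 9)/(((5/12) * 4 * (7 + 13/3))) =567/34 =16.68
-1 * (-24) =24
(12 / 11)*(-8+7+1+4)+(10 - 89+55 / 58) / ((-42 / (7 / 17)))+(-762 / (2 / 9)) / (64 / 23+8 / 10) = -951.99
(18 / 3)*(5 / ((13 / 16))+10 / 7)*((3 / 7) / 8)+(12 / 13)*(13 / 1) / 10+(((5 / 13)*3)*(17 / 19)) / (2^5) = 7105851 / 1936480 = 3.67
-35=-35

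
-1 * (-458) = 458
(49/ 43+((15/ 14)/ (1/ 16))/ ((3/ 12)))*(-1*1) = -20983/ 301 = -69.71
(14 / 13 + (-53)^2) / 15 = 12177 / 65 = 187.34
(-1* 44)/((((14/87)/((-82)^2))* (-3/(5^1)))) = 21449560/7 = 3064222.86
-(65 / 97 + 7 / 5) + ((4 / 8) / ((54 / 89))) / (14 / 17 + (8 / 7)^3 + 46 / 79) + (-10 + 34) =310722426337 / 13987555200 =22.21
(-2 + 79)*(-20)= -1540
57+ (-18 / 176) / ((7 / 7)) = 5007 / 88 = 56.90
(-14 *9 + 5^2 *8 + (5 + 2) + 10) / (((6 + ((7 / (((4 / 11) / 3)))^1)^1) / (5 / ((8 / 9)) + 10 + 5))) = 1001 / 34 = 29.44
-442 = -442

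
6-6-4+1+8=5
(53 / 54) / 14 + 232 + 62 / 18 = 178049 / 756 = 235.51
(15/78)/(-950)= -1/4940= -0.00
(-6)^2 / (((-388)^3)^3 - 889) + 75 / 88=14946750797995675818457107 / 17537520936314926293660056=0.85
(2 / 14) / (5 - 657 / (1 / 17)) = -1 / 78148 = -0.00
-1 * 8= -8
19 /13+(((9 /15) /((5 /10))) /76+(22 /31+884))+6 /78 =67861229 /76570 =886.26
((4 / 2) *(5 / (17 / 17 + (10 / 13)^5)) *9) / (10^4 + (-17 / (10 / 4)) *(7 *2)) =27846975 / 3890052422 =0.01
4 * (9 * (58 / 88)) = 261 / 11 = 23.73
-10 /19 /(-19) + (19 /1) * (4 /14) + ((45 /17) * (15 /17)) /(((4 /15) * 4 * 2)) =153097299 /23369696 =6.55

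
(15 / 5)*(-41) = -123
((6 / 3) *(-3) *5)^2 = 900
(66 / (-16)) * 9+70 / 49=-1999 / 56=-35.70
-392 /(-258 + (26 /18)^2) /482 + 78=389679618 /4995689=78.00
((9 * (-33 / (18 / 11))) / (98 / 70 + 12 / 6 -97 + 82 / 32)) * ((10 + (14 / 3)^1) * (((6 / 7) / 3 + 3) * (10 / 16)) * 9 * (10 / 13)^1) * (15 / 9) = 459195000 / 662753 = 692.86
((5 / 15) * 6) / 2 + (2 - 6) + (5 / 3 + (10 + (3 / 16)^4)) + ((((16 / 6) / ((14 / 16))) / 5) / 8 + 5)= 31525651 / 2293760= 13.74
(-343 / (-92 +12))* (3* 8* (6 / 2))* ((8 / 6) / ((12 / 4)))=686 / 5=137.20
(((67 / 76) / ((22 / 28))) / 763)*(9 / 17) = 603 / 774554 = 0.00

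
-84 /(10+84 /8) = -168 /41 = -4.10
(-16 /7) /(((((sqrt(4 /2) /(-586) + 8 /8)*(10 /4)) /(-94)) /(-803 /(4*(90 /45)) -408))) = -37508458288 /858485 -64007608*sqrt(2) /858485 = -43796.90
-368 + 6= -362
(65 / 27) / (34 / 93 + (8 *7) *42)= 403 / 393786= 0.00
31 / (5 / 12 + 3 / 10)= 1860 / 43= 43.26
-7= -7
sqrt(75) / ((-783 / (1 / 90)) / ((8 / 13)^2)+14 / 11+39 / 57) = -33440 * sqrt(3) / 1244522347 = -0.00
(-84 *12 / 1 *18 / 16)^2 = 1285956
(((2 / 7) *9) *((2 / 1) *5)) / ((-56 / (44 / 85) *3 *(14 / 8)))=-264 / 5831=-0.05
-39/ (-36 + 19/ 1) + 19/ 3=440/ 51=8.63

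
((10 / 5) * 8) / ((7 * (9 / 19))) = 304 / 63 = 4.83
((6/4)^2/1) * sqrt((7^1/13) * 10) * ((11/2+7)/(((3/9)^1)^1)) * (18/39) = 90.36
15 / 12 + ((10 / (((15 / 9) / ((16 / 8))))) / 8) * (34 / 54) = 79 / 36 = 2.19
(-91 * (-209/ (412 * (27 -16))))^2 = 2989441/ 169744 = 17.61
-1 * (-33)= 33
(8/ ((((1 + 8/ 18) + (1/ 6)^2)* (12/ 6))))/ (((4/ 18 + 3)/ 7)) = 9072/ 1537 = 5.90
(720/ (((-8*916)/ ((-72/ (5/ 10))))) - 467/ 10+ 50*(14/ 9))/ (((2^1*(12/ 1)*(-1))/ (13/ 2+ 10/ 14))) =-13449059/ 989280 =-13.59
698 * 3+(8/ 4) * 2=2098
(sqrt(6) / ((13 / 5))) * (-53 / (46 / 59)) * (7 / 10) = -21889 * sqrt(6) / 1196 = -44.83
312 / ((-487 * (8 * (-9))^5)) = 13 / 39262703616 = 0.00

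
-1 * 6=-6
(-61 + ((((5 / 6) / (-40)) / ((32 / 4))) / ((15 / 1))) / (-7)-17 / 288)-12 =-73.06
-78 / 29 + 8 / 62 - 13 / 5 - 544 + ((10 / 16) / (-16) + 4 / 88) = -3475575161 / 6328960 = -549.15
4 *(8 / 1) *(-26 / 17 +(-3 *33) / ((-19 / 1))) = 38048 / 323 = 117.80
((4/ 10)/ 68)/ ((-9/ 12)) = -0.01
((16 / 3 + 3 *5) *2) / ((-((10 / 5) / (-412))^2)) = -5177192 / 3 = -1725730.67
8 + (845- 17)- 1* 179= 657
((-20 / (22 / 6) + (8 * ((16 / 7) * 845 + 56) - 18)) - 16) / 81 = 1221218 / 6237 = 195.80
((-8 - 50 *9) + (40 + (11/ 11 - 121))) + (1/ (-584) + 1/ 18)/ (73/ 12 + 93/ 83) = -1690722211/ 3142650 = -537.99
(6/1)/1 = 6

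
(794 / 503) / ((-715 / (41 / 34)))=-16277 / 6113965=-0.00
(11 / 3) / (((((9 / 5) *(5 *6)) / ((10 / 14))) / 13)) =715 / 1134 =0.63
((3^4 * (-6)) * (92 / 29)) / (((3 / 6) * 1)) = -89424 / 29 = -3083.59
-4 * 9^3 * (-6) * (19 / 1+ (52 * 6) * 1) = 5791176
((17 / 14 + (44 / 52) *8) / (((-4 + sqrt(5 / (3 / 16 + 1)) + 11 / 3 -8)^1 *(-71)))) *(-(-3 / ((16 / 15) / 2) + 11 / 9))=460601 *sqrt(95) / 288289820 + 43757095 / 691895568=0.08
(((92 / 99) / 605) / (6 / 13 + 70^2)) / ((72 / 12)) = 299 / 5723506305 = 0.00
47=47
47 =47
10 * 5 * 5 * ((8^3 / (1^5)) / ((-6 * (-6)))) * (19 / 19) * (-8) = -256000 / 9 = -28444.44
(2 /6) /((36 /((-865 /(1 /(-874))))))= 378005 /54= 7000.09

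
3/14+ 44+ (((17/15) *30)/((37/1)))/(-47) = 1075965/24346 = 44.19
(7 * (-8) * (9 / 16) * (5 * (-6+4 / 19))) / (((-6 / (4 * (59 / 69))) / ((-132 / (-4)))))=-7495950 / 437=-17153.20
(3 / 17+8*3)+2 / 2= 428 / 17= 25.18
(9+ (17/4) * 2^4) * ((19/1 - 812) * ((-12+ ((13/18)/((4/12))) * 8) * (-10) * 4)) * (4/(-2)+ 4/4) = -39079040/3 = -13026346.67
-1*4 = -4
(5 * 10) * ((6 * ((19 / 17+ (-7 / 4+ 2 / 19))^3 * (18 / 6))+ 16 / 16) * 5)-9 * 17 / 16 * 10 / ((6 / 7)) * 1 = -17541077170 / 33698267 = -520.53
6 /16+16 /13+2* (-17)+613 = 60383 /104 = 580.61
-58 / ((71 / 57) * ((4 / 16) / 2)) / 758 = -13224 / 26909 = -0.49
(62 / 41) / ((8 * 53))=31 / 8692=0.00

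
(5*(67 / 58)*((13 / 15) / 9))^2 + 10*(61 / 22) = 756313631 / 26975916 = 28.04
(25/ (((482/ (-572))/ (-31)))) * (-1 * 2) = -443300/ 241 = -1839.42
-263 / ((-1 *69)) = 263 / 69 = 3.81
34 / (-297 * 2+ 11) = -34 / 583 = -0.06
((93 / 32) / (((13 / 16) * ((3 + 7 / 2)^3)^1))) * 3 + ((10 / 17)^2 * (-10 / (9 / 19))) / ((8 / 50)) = -3388716034 / 74287161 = -45.62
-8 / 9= -0.89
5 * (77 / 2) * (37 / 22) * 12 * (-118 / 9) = -152810 / 3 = -50936.67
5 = 5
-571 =-571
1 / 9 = 0.11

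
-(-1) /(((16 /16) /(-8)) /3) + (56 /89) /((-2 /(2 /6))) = -6436 /267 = -24.10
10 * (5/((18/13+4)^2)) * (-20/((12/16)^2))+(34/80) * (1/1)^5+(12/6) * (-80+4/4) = -3861223/17640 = -218.89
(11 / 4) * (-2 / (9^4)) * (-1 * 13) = 143 / 13122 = 0.01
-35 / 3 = -11.67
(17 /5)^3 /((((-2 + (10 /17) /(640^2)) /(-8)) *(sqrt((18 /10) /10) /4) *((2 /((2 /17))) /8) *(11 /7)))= 443.88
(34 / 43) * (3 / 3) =34 / 43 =0.79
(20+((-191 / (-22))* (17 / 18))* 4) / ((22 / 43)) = 103.20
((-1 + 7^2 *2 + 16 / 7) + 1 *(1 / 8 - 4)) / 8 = 5343 / 448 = 11.93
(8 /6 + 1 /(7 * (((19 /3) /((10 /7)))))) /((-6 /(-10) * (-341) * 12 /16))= -0.01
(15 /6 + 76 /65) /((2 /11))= 5247 /260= 20.18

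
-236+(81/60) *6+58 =-1699/10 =-169.90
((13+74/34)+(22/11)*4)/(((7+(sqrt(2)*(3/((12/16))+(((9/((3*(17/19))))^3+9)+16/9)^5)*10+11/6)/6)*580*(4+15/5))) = -174138895146762775205986311619299159282919856656134/1661045883538420061191395230692110634329144107500317802686481067944865+2126119713845827961518121295594539352387591656146432206048*sqrt(2)/332209176707684012238279046138422126865828821500063560537296213588973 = 0.00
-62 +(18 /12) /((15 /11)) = -609 /10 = -60.90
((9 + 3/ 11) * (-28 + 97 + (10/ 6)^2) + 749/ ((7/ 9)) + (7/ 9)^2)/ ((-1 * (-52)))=362900/ 11583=31.33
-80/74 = -1.08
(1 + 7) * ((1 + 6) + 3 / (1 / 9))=272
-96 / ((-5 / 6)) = 576 / 5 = 115.20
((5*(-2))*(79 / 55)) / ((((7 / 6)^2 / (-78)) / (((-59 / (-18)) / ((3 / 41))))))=19874504 / 539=36872.92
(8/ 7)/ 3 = 8/ 21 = 0.38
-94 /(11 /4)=-376 /11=-34.18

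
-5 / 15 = -1 / 3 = -0.33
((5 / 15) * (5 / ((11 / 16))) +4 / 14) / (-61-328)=-626 / 89859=-0.01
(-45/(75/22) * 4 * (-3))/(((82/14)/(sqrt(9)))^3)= 7334712/344605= 21.28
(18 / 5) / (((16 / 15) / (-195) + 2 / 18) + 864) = 3510 / 842503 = 0.00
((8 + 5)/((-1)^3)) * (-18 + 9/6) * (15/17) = 6435/34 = 189.26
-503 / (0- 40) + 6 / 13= 6779 / 520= 13.04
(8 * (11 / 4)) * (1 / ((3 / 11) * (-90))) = -121 / 135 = -0.90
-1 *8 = -8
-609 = -609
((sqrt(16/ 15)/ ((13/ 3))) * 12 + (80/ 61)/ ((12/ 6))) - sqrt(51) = -sqrt(51) + 40/ 61 + 48 * sqrt(15)/ 65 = -3.63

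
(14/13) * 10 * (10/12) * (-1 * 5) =-1750/39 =-44.87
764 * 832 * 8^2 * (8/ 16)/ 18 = 10170368/ 9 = 1130040.89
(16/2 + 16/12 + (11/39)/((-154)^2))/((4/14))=261595/8008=32.67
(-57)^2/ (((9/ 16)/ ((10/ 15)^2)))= 2567.11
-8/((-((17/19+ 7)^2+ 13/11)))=31768/252193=0.13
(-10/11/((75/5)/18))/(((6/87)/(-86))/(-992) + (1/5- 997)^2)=-0.00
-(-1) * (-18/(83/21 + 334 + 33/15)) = -945/17858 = -0.05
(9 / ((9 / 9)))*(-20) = -180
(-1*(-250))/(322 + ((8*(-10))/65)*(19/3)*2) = 195/239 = 0.82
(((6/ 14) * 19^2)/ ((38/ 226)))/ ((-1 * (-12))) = 2147/ 28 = 76.68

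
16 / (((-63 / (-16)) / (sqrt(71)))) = 256 *sqrt(71) / 63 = 34.24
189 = 189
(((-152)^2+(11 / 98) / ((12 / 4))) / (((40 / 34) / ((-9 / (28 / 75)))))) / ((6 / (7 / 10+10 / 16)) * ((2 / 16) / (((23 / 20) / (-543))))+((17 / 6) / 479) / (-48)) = 27307275583891995 / 15416060336789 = 1771.35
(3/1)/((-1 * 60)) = -0.05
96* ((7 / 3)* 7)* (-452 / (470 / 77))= -27286336 / 235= -116112.07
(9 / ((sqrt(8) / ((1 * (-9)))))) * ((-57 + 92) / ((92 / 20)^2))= -70875 * sqrt(2) / 2116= -47.37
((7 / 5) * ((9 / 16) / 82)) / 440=63 / 2886400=0.00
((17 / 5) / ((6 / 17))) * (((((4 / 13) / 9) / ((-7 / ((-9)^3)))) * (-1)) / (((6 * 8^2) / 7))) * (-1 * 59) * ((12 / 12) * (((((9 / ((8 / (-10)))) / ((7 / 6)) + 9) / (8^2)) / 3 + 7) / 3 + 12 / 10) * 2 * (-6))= -7285159107 / 4659200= -1563.61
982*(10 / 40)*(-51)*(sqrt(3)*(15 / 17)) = -22095*sqrt(3) / 2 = -19134.83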